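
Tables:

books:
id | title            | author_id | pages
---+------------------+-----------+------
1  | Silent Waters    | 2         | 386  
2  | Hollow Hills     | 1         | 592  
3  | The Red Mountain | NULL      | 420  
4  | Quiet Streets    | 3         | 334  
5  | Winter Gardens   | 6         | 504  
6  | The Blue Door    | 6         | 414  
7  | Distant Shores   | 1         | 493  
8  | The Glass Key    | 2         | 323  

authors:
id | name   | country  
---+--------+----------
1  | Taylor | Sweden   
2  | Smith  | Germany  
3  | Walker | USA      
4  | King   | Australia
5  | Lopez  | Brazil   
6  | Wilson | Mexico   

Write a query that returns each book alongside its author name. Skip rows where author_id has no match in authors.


INNER JOIN keeps only books rows whose author_id matches an id in authors. Walk through each book:
  - book 1 (Silent Waters): author_id=2 -> matches Smith
  - book 2 (Hollow Hills): author_id=1 -> matches Taylor
  - book 3 (The Red Mountain): author_id=NULL, no match -> dropped
  - book 4 (Quiet Streets): author_id=3 -> matches Walker
  - book 5 (Winter Gardens): author_id=6 -> matches Wilson
  - book 6 (The Blue Door): author_id=6 -> matches Wilson
  - book 7 (Distant Shores): author_id=1 -> matches Taylor
  - book 8 (The Glass Key): author_id=2 -> matches Smith
So 1 of 8 rows is dropped.

SQL:
SELECT a.title, b.name AS author
FROM books a
INNER JOIN authors b ON a.author_id = b.id

Result:
title          | author
---------------+-------
Silent Waters  | Smith 
Hollow Hills   | Taylor
Quiet Streets  | Walker
Winter Gardens | Wilson
The Blue Door  | Wilson
Distant Shores | Taylor
The Glass Key  | Smith 


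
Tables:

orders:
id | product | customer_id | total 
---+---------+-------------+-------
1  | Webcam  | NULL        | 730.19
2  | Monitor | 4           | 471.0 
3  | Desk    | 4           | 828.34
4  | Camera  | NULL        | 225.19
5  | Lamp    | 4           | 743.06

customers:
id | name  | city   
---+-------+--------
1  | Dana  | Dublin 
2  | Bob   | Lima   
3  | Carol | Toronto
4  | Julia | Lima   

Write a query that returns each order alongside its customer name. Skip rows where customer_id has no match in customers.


INNER JOIN keeps only orders rows whose customer_id matches an id in customers. Walk through each order:
  - order 1 (Webcam): customer_id=NULL, no match -> dropped
  - order 2 (Monitor): customer_id=4 -> matches Julia
  - order 3 (Desk): customer_id=4 -> matches Julia
  - order 4 (Camera): customer_id=NULL, no match -> dropped
  - order 5 (Lamp): customer_id=4 -> matches Julia
So 2 of 5 rows are dropped.

SQL:
SELECT a.product, b.name AS customer
FROM orders a
INNER JOIN customers b ON a.customer_id = b.id

Result:
product | customer
--------+---------
Monitor | Julia   
Desk    | Julia   
Lamp    | Julia   


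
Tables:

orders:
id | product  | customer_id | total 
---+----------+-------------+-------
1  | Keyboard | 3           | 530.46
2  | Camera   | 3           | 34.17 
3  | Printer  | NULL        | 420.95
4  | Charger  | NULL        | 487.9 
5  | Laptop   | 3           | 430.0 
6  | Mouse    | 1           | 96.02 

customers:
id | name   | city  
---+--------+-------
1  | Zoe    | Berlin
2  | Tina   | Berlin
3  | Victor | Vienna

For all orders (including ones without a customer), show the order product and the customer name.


LEFT JOIN keeps every row from orders (the left table); where customer_id has no match in customers, the customer columns become NULL. Walk through each order:
  - order 1 (Keyboard): customer_id=3 -> matches Victor
  - order 2 (Camera): customer_id=3 -> matches Victor
  - order 3 (Printer): customer_id=NULL, no match -> kept with NULL
  - order 4 (Charger): customer_id=NULL, no match -> kept with NULL
  - order 5 (Laptop): customer_id=3 -> matches Victor
  - order 6 (Mouse): customer_id=1 -> matches Zoe
All 6 rows appear; 2 have NULL customer.

SQL:
SELECT a.product, b.name AS customer
FROM orders a
LEFT JOIN customers b ON a.customer_id = b.id

Result:
product  | customer
---------+---------
Keyboard | Victor  
Camera   | Victor  
Printer  | NULL    
Charger  | NULL    
Laptop   | Victor  
Mouse    | Zoe     


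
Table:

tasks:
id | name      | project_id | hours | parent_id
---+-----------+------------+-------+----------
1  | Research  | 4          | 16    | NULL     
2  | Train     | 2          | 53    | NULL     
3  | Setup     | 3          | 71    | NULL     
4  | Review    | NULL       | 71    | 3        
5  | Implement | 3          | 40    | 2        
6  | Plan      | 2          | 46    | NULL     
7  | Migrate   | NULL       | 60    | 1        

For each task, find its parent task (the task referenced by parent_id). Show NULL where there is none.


This is a self-join: tasks is joined to a second copy of itself, matching each row's parent_id to another row's id. Use LEFT JOIN so rows with parent_id=NULL are kept.
  - task 1 (Research): parent_id=NULL -> NULL
  - task 2 (Train): parent_id=NULL -> NULL
  - task 3 (Setup): parent_id=NULL -> NULL
  - task 4 (Review): parent_id=3 -> Setup
  - task 5 (Implement): parent_id=2 -> Train
  - task 6 (Plan): parent_id=NULL -> NULL
  - task 7 (Migrate): parent_id=1 -> Research

SQL:
SELECT a.name AS item, b.name AS parent
FROM tasks a
LEFT JOIN tasks b ON a.parent_id = b.id

Result:
item      | parent  
----------+---------
Research  | NULL    
Train     | NULL    
Setup     | NULL    
Review    | Setup   
Implement | Train   
Plan      | NULL    
Migrate   | Research


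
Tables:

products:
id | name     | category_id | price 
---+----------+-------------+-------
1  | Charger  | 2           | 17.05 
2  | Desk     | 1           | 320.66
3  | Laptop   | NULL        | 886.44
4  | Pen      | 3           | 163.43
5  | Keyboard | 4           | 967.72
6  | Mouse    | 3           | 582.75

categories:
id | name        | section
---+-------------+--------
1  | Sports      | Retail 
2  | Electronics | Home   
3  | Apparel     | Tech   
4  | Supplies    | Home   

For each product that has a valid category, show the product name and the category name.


INNER JOIN keeps only products rows whose category_id matches an id in categories. Walk through each product:
  - product 1 (Charger): category_id=2 -> matches Electronics
  - product 2 (Desk): category_id=1 -> matches Sports
  - product 3 (Laptop): category_id=NULL, no match -> dropped
  - product 4 (Pen): category_id=3 -> matches Apparel
  - product 5 (Keyboard): category_id=4 -> matches Supplies
  - product 6 (Mouse): category_id=3 -> matches Apparel
So 1 of 6 rows is dropped.

SQL:
SELECT a.name, b.name AS category
FROM products a
INNER JOIN categories b ON a.category_id = b.id

Result:
name     | category   
---------+------------
Charger  | Electronics
Desk     | Sports     
Pen      | Apparel    
Keyboard | Supplies   
Mouse    | Apparel    


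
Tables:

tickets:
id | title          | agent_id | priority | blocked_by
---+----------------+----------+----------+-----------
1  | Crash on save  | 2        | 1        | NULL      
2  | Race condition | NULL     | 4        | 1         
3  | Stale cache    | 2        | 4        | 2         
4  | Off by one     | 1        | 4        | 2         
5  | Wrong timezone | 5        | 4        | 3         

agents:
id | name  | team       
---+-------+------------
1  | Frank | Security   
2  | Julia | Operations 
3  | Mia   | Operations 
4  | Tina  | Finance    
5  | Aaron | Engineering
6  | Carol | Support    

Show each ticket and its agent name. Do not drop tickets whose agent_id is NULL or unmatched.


LEFT JOIN keeps every row from tickets (the left table); where agent_id has no match in agents, the agent columns become NULL. Walk through each ticket:
  - ticket 1 (Crash on save): agent_id=2 -> matches Julia
  - ticket 2 (Race condition): agent_id=NULL, no match -> kept with NULL
  - ticket 3 (Stale cache): agent_id=2 -> matches Julia
  - ticket 4 (Off by one): agent_id=1 -> matches Frank
  - ticket 5 (Wrong timezone): agent_id=5 -> matches Aaron
All 5 rows appear; 1 has NULL agent.

SQL:
SELECT a.title, b.name AS agent
FROM tickets a
LEFT JOIN agents b ON a.agent_id = b.id

Result:
title          | agent
---------------+------
Crash on save  | Julia
Race condition | NULL 
Stale cache    | Julia
Off by one     | Frank
Wrong timezone | Aaron


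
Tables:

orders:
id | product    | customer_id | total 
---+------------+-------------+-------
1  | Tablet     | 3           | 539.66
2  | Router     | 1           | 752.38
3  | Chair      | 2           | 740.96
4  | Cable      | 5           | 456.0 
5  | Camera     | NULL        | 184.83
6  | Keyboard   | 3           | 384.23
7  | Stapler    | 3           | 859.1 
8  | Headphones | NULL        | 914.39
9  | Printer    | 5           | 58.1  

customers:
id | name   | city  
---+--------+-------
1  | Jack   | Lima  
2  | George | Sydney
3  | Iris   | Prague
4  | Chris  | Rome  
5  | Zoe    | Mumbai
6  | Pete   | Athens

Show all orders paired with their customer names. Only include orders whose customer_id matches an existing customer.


INNER JOIN keeps only orders rows whose customer_id matches an id in customers. Walk through each order:
  - order 1 (Tablet): customer_id=3 -> matches Iris
  - order 2 (Router): customer_id=1 -> matches Jack
  - order 3 (Chair): customer_id=2 -> matches George
  - order 4 (Cable): customer_id=5 -> matches Zoe
  - order 5 (Camera): customer_id=NULL, no match -> dropped
  - order 6 (Keyboard): customer_id=3 -> matches Iris
  - order 7 (Stapler): customer_id=3 -> matches Iris
  - order 8 (Headphones): customer_id=NULL, no match -> dropped
  - order 9 (Printer): customer_id=5 -> matches Zoe
So 2 of 9 rows are dropped.

SQL:
SELECT a.product, b.name AS customer
FROM orders a
INNER JOIN customers b ON a.customer_id = b.id

Result:
product  | customer
---------+---------
Tablet   | Iris    
Router   | Jack    
Chair    | George  
Cable    | Zoe     
Keyboard | Iris    
Stapler  | Iris    
Printer  | Zoe     


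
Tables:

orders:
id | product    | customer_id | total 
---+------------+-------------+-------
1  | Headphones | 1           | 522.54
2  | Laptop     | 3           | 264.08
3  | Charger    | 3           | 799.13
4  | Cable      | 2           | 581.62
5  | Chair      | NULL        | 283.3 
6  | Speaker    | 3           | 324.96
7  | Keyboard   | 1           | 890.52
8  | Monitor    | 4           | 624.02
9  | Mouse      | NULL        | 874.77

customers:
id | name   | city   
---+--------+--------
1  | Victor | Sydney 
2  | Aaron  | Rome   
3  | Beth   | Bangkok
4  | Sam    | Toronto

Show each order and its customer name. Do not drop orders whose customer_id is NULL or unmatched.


LEFT JOIN keeps every row from orders (the left table); where customer_id has no match in customers, the customer columns become NULL. Walk through each order:
  - order 1 (Headphones): customer_id=1 -> matches Victor
  - order 2 (Laptop): customer_id=3 -> matches Beth
  - order 3 (Charger): customer_id=3 -> matches Beth
  - order 4 (Cable): customer_id=2 -> matches Aaron
  - order 5 (Chair): customer_id=NULL, no match -> kept with NULL
  - order 6 (Speaker): customer_id=3 -> matches Beth
  - order 7 (Keyboard): customer_id=1 -> matches Victor
  - order 8 (Monitor): customer_id=4 -> matches Sam
  - order 9 (Mouse): customer_id=NULL, no match -> kept with NULL
All 9 rows appear; 2 have NULL customer.

SQL:
SELECT a.product, b.name AS customer
FROM orders a
LEFT JOIN customers b ON a.customer_id = b.id

Result:
product    | customer
-----------+---------
Headphones | Victor  
Laptop     | Beth    
Charger    | Beth    
Cable      | Aaron   
Chair      | NULL    
Speaker    | Beth    
Keyboard   | Victor  
Monitor    | Sam     
Mouse      | NULL    


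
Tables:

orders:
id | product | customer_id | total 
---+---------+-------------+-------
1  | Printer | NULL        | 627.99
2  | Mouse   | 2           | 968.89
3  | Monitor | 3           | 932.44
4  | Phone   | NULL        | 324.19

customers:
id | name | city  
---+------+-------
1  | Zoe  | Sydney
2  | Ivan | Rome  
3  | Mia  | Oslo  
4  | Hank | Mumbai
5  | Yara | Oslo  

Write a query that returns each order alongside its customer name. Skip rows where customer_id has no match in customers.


INNER JOIN keeps only orders rows whose customer_id matches an id in customers. Walk through each order:
  - order 1 (Printer): customer_id=NULL, no match -> dropped
  - order 2 (Mouse): customer_id=2 -> matches Ivan
  - order 3 (Monitor): customer_id=3 -> matches Mia
  - order 4 (Phone): customer_id=NULL, no match -> dropped
So 2 of 4 rows are dropped.

SQL:
SELECT a.product, b.name AS customer
FROM orders a
INNER JOIN customers b ON a.customer_id = b.id

Result:
product | customer
--------+---------
Mouse   | Ivan    
Monitor | Mia     


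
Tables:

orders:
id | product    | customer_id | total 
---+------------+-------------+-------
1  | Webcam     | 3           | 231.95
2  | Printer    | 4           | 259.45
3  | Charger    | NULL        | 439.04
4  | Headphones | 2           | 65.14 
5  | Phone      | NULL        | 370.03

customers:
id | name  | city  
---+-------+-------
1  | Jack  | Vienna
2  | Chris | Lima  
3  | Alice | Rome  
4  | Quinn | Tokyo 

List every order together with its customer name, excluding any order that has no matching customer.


INNER JOIN keeps only orders rows whose customer_id matches an id in customers. Walk through each order:
  - order 1 (Webcam): customer_id=3 -> matches Alice
  - order 2 (Printer): customer_id=4 -> matches Quinn
  - order 3 (Charger): customer_id=NULL, no match -> dropped
  - order 4 (Headphones): customer_id=2 -> matches Chris
  - order 5 (Phone): customer_id=NULL, no match -> dropped
So 2 of 5 rows are dropped.

SQL:
SELECT a.product, b.name AS customer
FROM orders a
INNER JOIN customers b ON a.customer_id = b.id

Result:
product    | customer
-----------+---------
Webcam     | Alice   
Printer    | Quinn   
Headphones | Chris   


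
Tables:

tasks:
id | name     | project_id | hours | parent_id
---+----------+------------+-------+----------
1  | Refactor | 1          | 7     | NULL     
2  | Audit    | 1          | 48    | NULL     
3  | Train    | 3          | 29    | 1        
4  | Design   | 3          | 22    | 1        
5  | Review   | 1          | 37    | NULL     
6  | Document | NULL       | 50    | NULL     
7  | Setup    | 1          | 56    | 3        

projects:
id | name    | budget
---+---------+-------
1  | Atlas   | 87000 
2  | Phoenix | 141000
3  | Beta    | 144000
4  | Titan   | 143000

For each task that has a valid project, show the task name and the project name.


INNER JOIN keeps only tasks rows whose project_id matches an id in projects. Walk through each task:
  - task 1 (Refactor): project_id=1 -> matches Atlas
  - task 2 (Audit): project_id=1 -> matches Atlas
  - task 3 (Train): project_id=3 -> matches Beta
  - task 4 (Design): project_id=3 -> matches Beta
  - task 5 (Review): project_id=1 -> matches Atlas
  - task 6 (Document): project_id=NULL, no match -> dropped
  - task 7 (Setup): project_id=1 -> matches Atlas
So 1 of 7 rows is dropped.

SQL:
SELECT a.name, b.name AS project
FROM tasks a
INNER JOIN projects b ON a.project_id = b.id

Result:
name     | project
---------+--------
Refactor | Atlas  
Audit    | Atlas  
Train    | Beta   
Design   | Beta   
Review   | Atlas  
Setup    | Atlas  


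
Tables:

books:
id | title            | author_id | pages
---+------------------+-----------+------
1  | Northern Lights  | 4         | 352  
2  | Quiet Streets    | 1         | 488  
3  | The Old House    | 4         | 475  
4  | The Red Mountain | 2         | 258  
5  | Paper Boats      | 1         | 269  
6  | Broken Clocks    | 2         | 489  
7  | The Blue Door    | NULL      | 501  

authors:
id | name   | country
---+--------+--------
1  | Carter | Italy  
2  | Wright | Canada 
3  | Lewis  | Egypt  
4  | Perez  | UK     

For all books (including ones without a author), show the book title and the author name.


LEFT JOIN keeps every row from books (the left table); where author_id has no match in authors, the author columns become NULL. Walk through each book:
  - book 1 (Northern Lights): author_id=4 -> matches Perez
  - book 2 (Quiet Streets): author_id=1 -> matches Carter
  - book 3 (The Old House): author_id=4 -> matches Perez
  - book 4 (The Red Mountain): author_id=2 -> matches Wright
  - book 5 (Paper Boats): author_id=1 -> matches Carter
  - book 6 (Broken Clocks): author_id=2 -> matches Wright
  - book 7 (The Blue Door): author_id=NULL, no match -> kept with NULL
All 7 rows appear; 1 has NULL author.

SQL:
SELECT a.title, b.name AS author
FROM books a
LEFT JOIN authors b ON a.author_id = b.id

Result:
title            | author
-----------------+-------
Northern Lights  | Perez 
Quiet Streets    | Carter
The Old House    | Perez 
The Red Mountain | Wright
Paper Boats      | Carter
Broken Clocks    | Wright
The Blue Door    | NULL  


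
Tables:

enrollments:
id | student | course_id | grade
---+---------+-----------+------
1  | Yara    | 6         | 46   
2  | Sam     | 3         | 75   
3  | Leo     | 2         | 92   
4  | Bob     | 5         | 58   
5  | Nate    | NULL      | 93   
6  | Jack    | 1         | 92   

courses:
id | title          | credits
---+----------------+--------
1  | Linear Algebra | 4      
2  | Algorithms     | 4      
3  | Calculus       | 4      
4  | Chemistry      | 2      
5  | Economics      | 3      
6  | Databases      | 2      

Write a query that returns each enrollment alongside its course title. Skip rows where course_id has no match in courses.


INNER JOIN keeps only enrollments rows whose course_id matches an id in courses. Walk through each enrollment:
  - enrollment 1 (Yara): course_id=6 -> matches Databases
  - enrollment 2 (Sam): course_id=3 -> matches Calculus
  - enrollment 3 (Leo): course_id=2 -> matches Algorithms
  - enrollment 4 (Bob): course_id=5 -> matches Economics
  - enrollment 5 (Nate): course_id=NULL, no match -> dropped
  - enrollment 6 (Jack): course_id=1 -> matches Linear Algebra
So 1 of 6 rows is dropped.

SQL:
SELECT a.student, b.title AS course
FROM enrollments a
INNER JOIN courses b ON a.course_id = b.id

Result:
student | course        
--------+---------------
Yara    | Databases     
Sam     | Calculus      
Leo     | Algorithms    
Bob     | Economics     
Jack    | Linear Algebra


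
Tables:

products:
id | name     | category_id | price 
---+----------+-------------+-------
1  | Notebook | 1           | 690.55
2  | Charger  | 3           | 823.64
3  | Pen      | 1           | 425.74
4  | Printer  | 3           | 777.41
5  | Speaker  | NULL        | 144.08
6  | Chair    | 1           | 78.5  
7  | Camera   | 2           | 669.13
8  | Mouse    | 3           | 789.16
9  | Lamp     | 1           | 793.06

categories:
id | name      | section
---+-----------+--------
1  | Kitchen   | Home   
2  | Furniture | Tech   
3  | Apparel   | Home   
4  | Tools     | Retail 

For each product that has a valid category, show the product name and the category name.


INNER JOIN keeps only products rows whose category_id matches an id in categories. Walk through each product:
  - product 1 (Notebook): category_id=1 -> matches Kitchen
  - product 2 (Charger): category_id=3 -> matches Apparel
  - product 3 (Pen): category_id=1 -> matches Kitchen
  - product 4 (Printer): category_id=3 -> matches Apparel
  - product 5 (Speaker): category_id=NULL, no match -> dropped
  - product 6 (Chair): category_id=1 -> matches Kitchen
  - product 7 (Camera): category_id=2 -> matches Furniture
  - product 8 (Mouse): category_id=3 -> matches Apparel
  - product 9 (Lamp): category_id=1 -> matches Kitchen
So 1 of 9 rows is dropped.

SQL:
SELECT a.name, b.name AS category
FROM products a
INNER JOIN categories b ON a.category_id = b.id

Result:
name     | category 
---------+----------
Notebook | Kitchen  
Charger  | Apparel  
Pen      | Kitchen  
Printer  | Apparel  
Chair    | Kitchen  
Camera   | Furniture
Mouse    | Apparel  
Lamp     | Kitchen  


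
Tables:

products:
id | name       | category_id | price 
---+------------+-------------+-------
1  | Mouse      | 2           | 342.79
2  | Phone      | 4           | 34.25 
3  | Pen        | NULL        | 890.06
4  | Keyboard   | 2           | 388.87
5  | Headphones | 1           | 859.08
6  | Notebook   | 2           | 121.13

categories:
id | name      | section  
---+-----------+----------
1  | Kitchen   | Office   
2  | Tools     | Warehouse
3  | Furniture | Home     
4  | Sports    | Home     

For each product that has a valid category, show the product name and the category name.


INNER JOIN keeps only products rows whose category_id matches an id in categories. Walk through each product:
  - product 1 (Mouse): category_id=2 -> matches Tools
  - product 2 (Phone): category_id=4 -> matches Sports
  - product 3 (Pen): category_id=NULL, no match -> dropped
  - product 4 (Keyboard): category_id=2 -> matches Tools
  - product 5 (Headphones): category_id=1 -> matches Kitchen
  - product 6 (Notebook): category_id=2 -> matches Tools
So 1 of 6 rows is dropped.

SQL:
SELECT a.name, b.name AS category
FROM products a
INNER JOIN categories b ON a.category_id = b.id

Result:
name       | category
-----------+---------
Mouse      | Tools   
Phone      | Sports  
Keyboard   | Tools   
Headphones | Kitchen 
Notebook   | Tools   


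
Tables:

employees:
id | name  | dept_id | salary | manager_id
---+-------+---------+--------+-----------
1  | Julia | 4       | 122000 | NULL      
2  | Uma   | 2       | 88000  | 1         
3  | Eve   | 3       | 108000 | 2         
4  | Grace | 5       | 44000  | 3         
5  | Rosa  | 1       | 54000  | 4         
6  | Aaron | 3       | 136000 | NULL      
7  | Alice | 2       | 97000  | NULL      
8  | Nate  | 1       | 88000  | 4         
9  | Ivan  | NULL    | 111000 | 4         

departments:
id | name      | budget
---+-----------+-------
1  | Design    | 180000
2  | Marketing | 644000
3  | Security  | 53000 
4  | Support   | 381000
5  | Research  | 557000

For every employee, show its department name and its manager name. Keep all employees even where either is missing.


Two LEFT JOINs from the same base table employees: one to departments via dept_id, one to employees itself via manager_id. Both are LEFT so every employee is preserved.
Match against departments:
  - employee 1 (Julia): dept_id=4 -> matches Support
  - employee 2 (Uma): dept_id=2 -> matches Marketing
  - employee 3 (Eve): dept_id=3 -> matches Security
  - employee 4 (Grace): dept_id=5 -> matches Research
  - employee 5 (Rosa): dept_id=1 -> matches Design
  - employee 6 (Aaron): dept_id=3 -> matches Security
  - employee 7 (Alice): dept_id=2 -> matches Marketing
  - employee 8 (Nate): dept_id=1 -> matches Design
  - employee 9 (Ivan): dept_id=NULL, no match -> kept with NULL
Match against employees (self):
  - employee 1 (Julia): manager_id=NULL -> NULL
  - employee 2 (Uma): manager_id=1 -> Julia
  - employee 3 (Eve): manager_id=2 -> Uma
  - employee 4 (Grace): manager_id=3 -> Eve
  - employee 5 (Rosa): manager_id=4 -> Grace
  - employee 6 (Aaron): manager_id=NULL -> NULL
  - employee 7 (Alice): manager_id=NULL -> NULL
  - employee 8 (Nate): manager_id=4 -> Grace
  - employee 9 (Ivan): manager_id=4 -> Grace

SQL:
SELECT a.name, b.name AS department, c.name AS manager
FROM employees a
LEFT JOIN departments b ON a.dept_id = b.id
LEFT JOIN employees c ON a.manager_id = c.id

Result:
name  | department | manager
------+------------+--------
Julia | Support    | NULL   
Uma   | Marketing  | Julia  
Eve   | Security   | Uma    
Grace | Research   | Eve    
Rosa  | Design     | Grace  
Aaron | Security   | NULL   
Alice | Marketing  | NULL   
Nate  | Design     | Grace  
Ivan  | NULL       | Grace  


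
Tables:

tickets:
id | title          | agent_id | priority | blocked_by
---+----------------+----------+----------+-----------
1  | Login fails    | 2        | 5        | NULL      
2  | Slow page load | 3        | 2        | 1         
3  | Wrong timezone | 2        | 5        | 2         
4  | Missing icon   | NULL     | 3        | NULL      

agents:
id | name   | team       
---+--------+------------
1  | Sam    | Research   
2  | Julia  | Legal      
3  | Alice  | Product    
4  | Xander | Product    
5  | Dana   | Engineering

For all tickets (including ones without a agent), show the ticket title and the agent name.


LEFT JOIN keeps every row from tickets (the left table); where agent_id has no match in agents, the agent columns become NULL. Walk through each ticket:
  - ticket 1 (Login fails): agent_id=2 -> matches Julia
  - ticket 2 (Slow page load): agent_id=3 -> matches Alice
  - ticket 3 (Wrong timezone): agent_id=2 -> matches Julia
  - ticket 4 (Missing icon): agent_id=NULL, no match -> kept with NULL
All 4 rows appear; 1 has NULL agent.

SQL:
SELECT a.title, b.name AS agent
FROM tickets a
LEFT JOIN agents b ON a.agent_id = b.id

Result:
title          | agent
---------------+------
Login fails    | Julia
Slow page load | Alice
Wrong timezone | Julia
Missing icon   | NULL 


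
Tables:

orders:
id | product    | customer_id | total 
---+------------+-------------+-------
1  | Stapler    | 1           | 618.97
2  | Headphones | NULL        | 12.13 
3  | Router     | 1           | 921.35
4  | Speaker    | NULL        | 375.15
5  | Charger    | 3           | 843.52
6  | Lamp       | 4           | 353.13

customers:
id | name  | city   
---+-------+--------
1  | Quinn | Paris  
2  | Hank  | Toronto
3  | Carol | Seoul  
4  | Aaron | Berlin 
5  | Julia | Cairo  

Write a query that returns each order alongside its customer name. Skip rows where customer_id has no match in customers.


INNER JOIN keeps only orders rows whose customer_id matches an id in customers. Walk through each order:
  - order 1 (Stapler): customer_id=1 -> matches Quinn
  - order 2 (Headphones): customer_id=NULL, no match -> dropped
  - order 3 (Router): customer_id=1 -> matches Quinn
  - order 4 (Speaker): customer_id=NULL, no match -> dropped
  - order 5 (Charger): customer_id=3 -> matches Carol
  - order 6 (Lamp): customer_id=4 -> matches Aaron
So 2 of 6 rows are dropped.

SQL:
SELECT a.product, b.name AS customer
FROM orders a
INNER JOIN customers b ON a.customer_id = b.id

Result:
product | customer
--------+---------
Stapler | Quinn   
Router  | Quinn   
Charger | Carol   
Lamp    | Aaron   


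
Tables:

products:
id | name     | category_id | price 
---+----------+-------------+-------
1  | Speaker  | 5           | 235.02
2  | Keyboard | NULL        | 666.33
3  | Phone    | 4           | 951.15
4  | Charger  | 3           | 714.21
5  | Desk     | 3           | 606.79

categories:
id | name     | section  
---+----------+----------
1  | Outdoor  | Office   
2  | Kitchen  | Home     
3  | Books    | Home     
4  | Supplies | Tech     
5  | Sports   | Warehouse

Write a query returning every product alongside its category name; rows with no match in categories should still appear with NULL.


LEFT JOIN keeps every row from products (the left table); where category_id has no match in categories, the category columns become NULL. Walk through each product:
  - product 1 (Speaker): category_id=5 -> matches Sports
  - product 2 (Keyboard): category_id=NULL, no match -> kept with NULL
  - product 3 (Phone): category_id=4 -> matches Supplies
  - product 4 (Charger): category_id=3 -> matches Books
  - product 5 (Desk): category_id=3 -> matches Books
All 5 rows appear; 1 has NULL category.

SQL:
SELECT a.name, b.name AS category
FROM products a
LEFT JOIN categories b ON a.category_id = b.id

Result:
name     | category
---------+---------
Speaker  | Sports  
Keyboard | NULL    
Phone    | Supplies
Charger  | Books   
Desk     | Books   


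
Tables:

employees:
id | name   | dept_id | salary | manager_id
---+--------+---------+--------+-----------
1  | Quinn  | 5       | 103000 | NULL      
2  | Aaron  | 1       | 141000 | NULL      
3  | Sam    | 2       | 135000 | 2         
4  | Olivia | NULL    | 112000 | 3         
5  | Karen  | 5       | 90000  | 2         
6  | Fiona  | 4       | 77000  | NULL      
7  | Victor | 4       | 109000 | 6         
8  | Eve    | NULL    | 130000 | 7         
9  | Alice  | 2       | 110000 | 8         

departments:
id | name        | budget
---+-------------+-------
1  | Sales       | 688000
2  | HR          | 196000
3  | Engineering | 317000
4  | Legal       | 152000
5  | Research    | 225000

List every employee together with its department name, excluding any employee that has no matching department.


INNER JOIN keeps only employees rows whose dept_id matches an id in departments. Walk through each employee:
  - employee 1 (Quinn): dept_id=5 -> matches Research
  - employee 2 (Aaron): dept_id=1 -> matches Sales
  - employee 3 (Sam): dept_id=2 -> matches HR
  - employee 4 (Olivia): dept_id=NULL, no match -> dropped
  - employee 5 (Karen): dept_id=5 -> matches Research
  - employee 6 (Fiona): dept_id=4 -> matches Legal
  - employee 7 (Victor): dept_id=4 -> matches Legal
  - employee 8 (Eve): dept_id=NULL, no match -> dropped
  - employee 9 (Alice): dept_id=2 -> matches HR
So 2 of 9 rows are dropped.

SQL:
SELECT a.name, b.name AS department
FROM employees a
INNER JOIN departments b ON a.dept_id = b.id

Result:
name   | department
-------+-----------
Quinn  | Research  
Aaron  | Sales     
Sam    | HR        
Karen  | Research  
Fiona  | Legal     
Victor | Legal     
Alice  | HR        


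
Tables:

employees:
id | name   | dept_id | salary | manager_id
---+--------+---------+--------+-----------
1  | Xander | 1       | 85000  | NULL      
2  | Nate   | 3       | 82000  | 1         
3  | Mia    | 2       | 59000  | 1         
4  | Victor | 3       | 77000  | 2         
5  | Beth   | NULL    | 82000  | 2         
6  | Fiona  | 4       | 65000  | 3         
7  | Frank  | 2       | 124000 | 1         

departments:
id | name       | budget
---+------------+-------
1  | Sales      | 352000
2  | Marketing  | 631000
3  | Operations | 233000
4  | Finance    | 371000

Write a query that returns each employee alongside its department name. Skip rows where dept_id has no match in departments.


INNER JOIN keeps only employees rows whose dept_id matches an id in departments. Walk through each employee:
  - employee 1 (Xander): dept_id=1 -> matches Sales
  - employee 2 (Nate): dept_id=3 -> matches Operations
  - employee 3 (Mia): dept_id=2 -> matches Marketing
  - employee 4 (Victor): dept_id=3 -> matches Operations
  - employee 5 (Beth): dept_id=NULL, no match -> dropped
  - employee 6 (Fiona): dept_id=4 -> matches Finance
  - employee 7 (Frank): dept_id=2 -> matches Marketing
So 1 of 7 rows is dropped.

SQL:
SELECT a.name, b.name AS department
FROM employees a
INNER JOIN departments b ON a.dept_id = b.id

Result:
name   | department
-------+-----------
Xander | Sales     
Nate   | Operations
Mia    | Marketing 
Victor | Operations
Fiona  | Finance   
Frank  | Marketing 


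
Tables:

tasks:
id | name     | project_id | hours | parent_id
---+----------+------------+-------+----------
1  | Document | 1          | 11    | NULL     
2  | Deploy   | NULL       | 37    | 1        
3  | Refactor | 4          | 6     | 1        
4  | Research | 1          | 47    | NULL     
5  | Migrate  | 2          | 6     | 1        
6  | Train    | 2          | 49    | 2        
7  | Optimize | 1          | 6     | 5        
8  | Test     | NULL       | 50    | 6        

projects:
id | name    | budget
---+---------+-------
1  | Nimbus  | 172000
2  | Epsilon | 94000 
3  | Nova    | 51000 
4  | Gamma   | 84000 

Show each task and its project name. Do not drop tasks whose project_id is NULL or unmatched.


LEFT JOIN keeps every row from tasks (the left table); where project_id has no match in projects, the project columns become NULL. Walk through each task:
  - task 1 (Document): project_id=1 -> matches Nimbus
  - task 2 (Deploy): project_id=NULL, no match -> kept with NULL
  - task 3 (Refactor): project_id=4 -> matches Gamma
  - task 4 (Research): project_id=1 -> matches Nimbus
  - task 5 (Migrate): project_id=2 -> matches Epsilon
  - task 6 (Train): project_id=2 -> matches Epsilon
  - task 7 (Optimize): project_id=1 -> matches Nimbus
  - task 8 (Test): project_id=NULL, no match -> kept with NULL
All 8 rows appear; 2 have NULL project.

SQL:
SELECT a.name, b.name AS project
FROM tasks a
LEFT JOIN projects b ON a.project_id = b.id

Result:
name     | project
---------+--------
Document | Nimbus 
Deploy   | NULL   
Refactor | Gamma  
Research | Nimbus 
Migrate  | Epsilon
Train    | Epsilon
Optimize | Nimbus 
Test     | NULL   


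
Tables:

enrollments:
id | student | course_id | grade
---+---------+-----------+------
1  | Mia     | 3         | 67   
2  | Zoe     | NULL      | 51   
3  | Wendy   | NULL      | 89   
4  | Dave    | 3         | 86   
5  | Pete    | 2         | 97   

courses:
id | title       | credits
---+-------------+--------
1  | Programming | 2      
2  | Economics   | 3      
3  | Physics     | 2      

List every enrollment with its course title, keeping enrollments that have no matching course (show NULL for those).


LEFT JOIN keeps every row from enrollments (the left table); where course_id has no match in courses, the course columns become NULL. Walk through each enrollment:
  - enrollment 1 (Mia): course_id=3 -> matches Physics
  - enrollment 2 (Zoe): course_id=NULL, no match -> kept with NULL
  - enrollment 3 (Wendy): course_id=NULL, no match -> kept with NULL
  - enrollment 4 (Dave): course_id=3 -> matches Physics
  - enrollment 5 (Pete): course_id=2 -> matches Economics
All 5 rows appear; 2 have NULL course.

SQL:
SELECT a.student, b.title AS course
FROM enrollments a
LEFT JOIN courses b ON a.course_id = b.id

Result:
student | course   
--------+----------
Mia     | Physics  
Zoe     | NULL     
Wendy   | NULL     
Dave    | Physics  
Pete    | Economics


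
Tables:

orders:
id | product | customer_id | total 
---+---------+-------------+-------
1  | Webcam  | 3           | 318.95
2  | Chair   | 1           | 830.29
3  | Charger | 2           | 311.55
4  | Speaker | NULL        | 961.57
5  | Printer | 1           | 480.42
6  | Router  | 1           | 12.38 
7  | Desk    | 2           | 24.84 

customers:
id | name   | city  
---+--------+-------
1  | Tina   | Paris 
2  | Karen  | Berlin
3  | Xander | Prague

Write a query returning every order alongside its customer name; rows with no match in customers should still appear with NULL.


LEFT JOIN keeps every row from orders (the left table); where customer_id has no match in customers, the customer columns become NULL. Walk through each order:
  - order 1 (Webcam): customer_id=3 -> matches Xander
  - order 2 (Chair): customer_id=1 -> matches Tina
  - order 3 (Charger): customer_id=2 -> matches Karen
  - order 4 (Speaker): customer_id=NULL, no match -> kept with NULL
  - order 5 (Printer): customer_id=1 -> matches Tina
  - order 6 (Router): customer_id=1 -> matches Tina
  - order 7 (Desk): customer_id=2 -> matches Karen
All 7 rows appear; 1 has NULL customer.

SQL:
SELECT a.product, b.name AS customer
FROM orders a
LEFT JOIN customers b ON a.customer_id = b.id

Result:
product | customer
--------+---------
Webcam  | Xander  
Chair   | Tina    
Charger | Karen   
Speaker | NULL    
Printer | Tina    
Router  | Tina    
Desk    | Karen   


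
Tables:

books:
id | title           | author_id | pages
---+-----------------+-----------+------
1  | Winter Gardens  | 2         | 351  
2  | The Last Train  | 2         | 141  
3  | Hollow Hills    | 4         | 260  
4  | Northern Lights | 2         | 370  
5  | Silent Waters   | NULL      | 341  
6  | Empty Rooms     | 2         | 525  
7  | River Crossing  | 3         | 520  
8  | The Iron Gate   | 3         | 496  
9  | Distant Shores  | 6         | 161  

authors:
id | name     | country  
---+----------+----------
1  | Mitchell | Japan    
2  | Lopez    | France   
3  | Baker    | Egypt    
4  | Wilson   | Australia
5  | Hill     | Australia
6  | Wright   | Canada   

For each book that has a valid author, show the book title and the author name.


INNER JOIN keeps only books rows whose author_id matches an id in authors. Walk through each book:
  - book 1 (Winter Gardens): author_id=2 -> matches Lopez
  - book 2 (The Last Train): author_id=2 -> matches Lopez
  - book 3 (Hollow Hills): author_id=4 -> matches Wilson
  - book 4 (Northern Lights): author_id=2 -> matches Lopez
  - book 5 (Silent Waters): author_id=NULL, no match -> dropped
  - book 6 (Empty Rooms): author_id=2 -> matches Lopez
  - book 7 (River Crossing): author_id=3 -> matches Baker
  - book 8 (The Iron Gate): author_id=3 -> matches Baker
  - book 9 (Distant Shores): author_id=6 -> matches Wright
So 1 of 9 rows is dropped.

SQL:
SELECT a.title, b.name AS author
FROM books a
INNER JOIN authors b ON a.author_id = b.id

Result:
title           | author
----------------+-------
Winter Gardens  | Lopez 
The Last Train  | Lopez 
Hollow Hills    | Wilson
Northern Lights | Lopez 
Empty Rooms     | Lopez 
River Crossing  | Baker 
The Iron Gate   | Baker 
Distant Shores  | Wright


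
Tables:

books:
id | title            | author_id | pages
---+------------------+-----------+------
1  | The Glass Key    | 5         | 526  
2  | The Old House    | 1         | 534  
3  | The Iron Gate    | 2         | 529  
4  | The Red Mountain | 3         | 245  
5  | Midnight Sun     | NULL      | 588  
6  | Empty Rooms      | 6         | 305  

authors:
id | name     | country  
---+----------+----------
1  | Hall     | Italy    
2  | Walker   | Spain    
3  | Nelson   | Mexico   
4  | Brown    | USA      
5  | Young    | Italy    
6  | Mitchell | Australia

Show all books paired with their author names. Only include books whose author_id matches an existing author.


INNER JOIN keeps only books rows whose author_id matches an id in authors. Walk through each book:
  - book 1 (The Glass Key): author_id=5 -> matches Young
  - book 2 (The Old House): author_id=1 -> matches Hall
  - book 3 (The Iron Gate): author_id=2 -> matches Walker
  - book 4 (The Red Mountain): author_id=3 -> matches Nelson
  - book 5 (Midnight Sun): author_id=NULL, no match -> dropped
  - book 6 (Empty Rooms): author_id=6 -> matches Mitchell
So 1 of 6 rows is dropped.

SQL:
SELECT a.title, b.name AS author
FROM books a
INNER JOIN authors b ON a.author_id = b.id

Result:
title            | author  
-----------------+---------
The Glass Key    | Young   
The Old House    | Hall    
The Iron Gate    | Walker  
The Red Mountain | Nelson  
Empty Rooms      | Mitchell


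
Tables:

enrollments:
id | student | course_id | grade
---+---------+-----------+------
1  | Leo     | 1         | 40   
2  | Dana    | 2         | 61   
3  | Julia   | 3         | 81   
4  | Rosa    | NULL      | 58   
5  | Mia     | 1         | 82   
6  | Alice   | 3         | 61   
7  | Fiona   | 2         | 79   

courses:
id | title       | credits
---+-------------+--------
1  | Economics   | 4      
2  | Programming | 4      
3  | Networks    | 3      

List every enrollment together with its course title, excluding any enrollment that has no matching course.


INNER JOIN keeps only enrollments rows whose course_id matches an id in courses. Walk through each enrollment:
  - enrollment 1 (Leo): course_id=1 -> matches Economics
  - enrollment 2 (Dana): course_id=2 -> matches Programming
  - enrollment 3 (Julia): course_id=3 -> matches Networks
  - enrollment 4 (Rosa): course_id=NULL, no match -> dropped
  - enrollment 5 (Mia): course_id=1 -> matches Economics
  - enrollment 6 (Alice): course_id=3 -> matches Networks
  - enrollment 7 (Fiona): course_id=2 -> matches Programming
So 1 of 7 rows is dropped.

SQL:
SELECT a.student, b.title AS course
FROM enrollments a
INNER JOIN courses b ON a.course_id = b.id

Result:
student | course     
--------+------------
Leo     | Economics  
Dana    | Programming
Julia   | Networks   
Mia     | Economics  
Alice   | Networks   
Fiona   | Programming


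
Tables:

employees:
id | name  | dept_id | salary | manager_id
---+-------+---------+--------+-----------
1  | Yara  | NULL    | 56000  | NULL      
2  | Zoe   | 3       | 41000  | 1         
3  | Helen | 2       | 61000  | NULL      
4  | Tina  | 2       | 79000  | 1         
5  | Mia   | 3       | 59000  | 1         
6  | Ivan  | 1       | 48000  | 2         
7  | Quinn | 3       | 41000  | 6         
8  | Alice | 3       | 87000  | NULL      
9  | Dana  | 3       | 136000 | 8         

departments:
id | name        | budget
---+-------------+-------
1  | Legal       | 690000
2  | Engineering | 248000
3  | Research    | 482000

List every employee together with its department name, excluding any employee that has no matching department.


INNER JOIN keeps only employees rows whose dept_id matches an id in departments. Walk through each employee:
  - employee 1 (Yara): dept_id=NULL, no match -> dropped
  - employee 2 (Zoe): dept_id=3 -> matches Research
  - employee 3 (Helen): dept_id=2 -> matches Engineering
  - employee 4 (Tina): dept_id=2 -> matches Engineering
  - employee 5 (Mia): dept_id=3 -> matches Research
  - employee 6 (Ivan): dept_id=1 -> matches Legal
  - employee 7 (Quinn): dept_id=3 -> matches Research
  - employee 8 (Alice): dept_id=3 -> matches Research
  - employee 9 (Dana): dept_id=3 -> matches Research
So 1 of 9 rows is dropped.

SQL:
SELECT a.name, b.name AS department
FROM employees a
INNER JOIN departments b ON a.dept_id = b.id

Result:
name  | department 
------+------------
Zoe   | Research   
Helen | Engineering
Tina  | Engineering
Mia   | Research   
Ivan  | Legal      
Quinn | Research   
Alice | Research   
Dana  | Research   
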